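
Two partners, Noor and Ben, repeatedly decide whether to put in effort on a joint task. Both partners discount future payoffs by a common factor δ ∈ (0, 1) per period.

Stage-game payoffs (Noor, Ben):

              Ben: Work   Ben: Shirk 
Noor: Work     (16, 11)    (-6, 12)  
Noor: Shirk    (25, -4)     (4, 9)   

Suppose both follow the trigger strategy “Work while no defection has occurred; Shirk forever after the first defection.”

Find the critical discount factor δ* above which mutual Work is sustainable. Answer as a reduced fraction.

3/7

Noor's threshold: (25−16)/(25−4) = 3/7.
Ben's threshold: (12−11)/(12−9) = 1/3.
3/7 > 1/3, so Noor binds and δ* = 3/7.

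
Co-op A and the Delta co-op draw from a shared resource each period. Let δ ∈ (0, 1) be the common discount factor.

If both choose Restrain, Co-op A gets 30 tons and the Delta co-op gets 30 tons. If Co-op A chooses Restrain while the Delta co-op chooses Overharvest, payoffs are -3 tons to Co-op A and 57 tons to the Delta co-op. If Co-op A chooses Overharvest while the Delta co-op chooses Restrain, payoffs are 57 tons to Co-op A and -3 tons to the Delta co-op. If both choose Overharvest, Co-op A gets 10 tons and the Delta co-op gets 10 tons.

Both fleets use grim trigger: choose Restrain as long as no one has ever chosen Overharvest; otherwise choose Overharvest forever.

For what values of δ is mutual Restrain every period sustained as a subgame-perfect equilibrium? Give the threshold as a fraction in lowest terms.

27/47

Cooperation forever yields 30 each period: 30/(1−δ).
Deviating yields 57 once, then 10 forever: 57 + 10δ/(1−δ).
No profitable deviation requires 30/(1−δ) ≥ 57 + 10δ/(1−δ).
Multiplying by (1−δ): 30 ≥ 57(1−δ) + 10δ = 57 − 47δ.
So 47δ ≥ 27, i.e. δ ≥ 27/47.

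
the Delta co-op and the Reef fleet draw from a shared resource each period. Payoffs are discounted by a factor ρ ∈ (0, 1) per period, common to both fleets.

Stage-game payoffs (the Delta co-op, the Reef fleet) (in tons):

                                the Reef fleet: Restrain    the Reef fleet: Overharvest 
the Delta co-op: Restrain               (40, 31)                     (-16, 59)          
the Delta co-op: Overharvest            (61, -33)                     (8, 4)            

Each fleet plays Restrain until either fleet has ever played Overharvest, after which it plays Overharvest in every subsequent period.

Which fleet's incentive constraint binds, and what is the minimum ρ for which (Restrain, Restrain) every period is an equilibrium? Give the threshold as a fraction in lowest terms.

the Delta co-op: cooperation gives 40 each period; deviation gives 61 once then 8 forever.
  40/(1−ρ) ≥ 61 + 8ρ/(1−ρ) ⇒ ρ ≥ 21/53.
the Reef fleet: cooperation gives 31 each period; deviation gives 59 once then 4 forever.
  ρ ≥ 28/55.
Both must hold, so the binding constraint is the Reef fleet's: ρ ≥ 28/55.

the Reef fleet; ρ ≥ 28/55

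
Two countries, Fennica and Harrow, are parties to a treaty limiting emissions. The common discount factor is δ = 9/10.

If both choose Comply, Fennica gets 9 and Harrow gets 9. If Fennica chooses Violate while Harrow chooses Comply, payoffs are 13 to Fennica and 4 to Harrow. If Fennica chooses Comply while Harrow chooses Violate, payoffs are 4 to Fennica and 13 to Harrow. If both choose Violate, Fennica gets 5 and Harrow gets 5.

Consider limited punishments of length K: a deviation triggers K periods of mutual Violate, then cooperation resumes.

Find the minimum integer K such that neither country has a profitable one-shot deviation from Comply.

2

IC: δ(1−δ^K)/(1−δ) ≥ (13−9)/(9−5) = 1.
With δ = 9/10: need 1 − δ^K ≥ 1·(1−9/10)/(9/10), i.e. δ^K ≤ 0.8889.
Since (9/10)^1 = 0.9000 and (9/10)^2 = 0.8100, the smallest such K is 2.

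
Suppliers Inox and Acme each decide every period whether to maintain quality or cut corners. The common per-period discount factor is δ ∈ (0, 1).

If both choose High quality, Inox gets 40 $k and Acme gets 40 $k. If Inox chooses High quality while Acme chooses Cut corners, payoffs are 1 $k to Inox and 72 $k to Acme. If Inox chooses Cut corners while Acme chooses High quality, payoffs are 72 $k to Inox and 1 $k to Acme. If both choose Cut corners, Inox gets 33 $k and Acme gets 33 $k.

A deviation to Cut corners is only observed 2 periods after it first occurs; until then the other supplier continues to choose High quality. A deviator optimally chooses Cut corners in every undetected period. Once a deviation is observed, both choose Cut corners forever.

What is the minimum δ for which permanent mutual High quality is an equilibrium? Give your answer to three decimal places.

The best deviation is to choose Cut corners for all 2 undetected periods, earning 72 each, then 33 forever once detected.
Deviation value: 72(1−δ^2)/(1−δ) + 33δ^2/(1−δ); cooperation value: 40/(1−δ).
IC: 40 ≥ 72(1−δ^2) + 33δ^2 = 72 − 39δ^2.
So δ^2 ≥ 32/39, giving δ ≥ (32/39)^(1/2) ≈ 0.906.

0.906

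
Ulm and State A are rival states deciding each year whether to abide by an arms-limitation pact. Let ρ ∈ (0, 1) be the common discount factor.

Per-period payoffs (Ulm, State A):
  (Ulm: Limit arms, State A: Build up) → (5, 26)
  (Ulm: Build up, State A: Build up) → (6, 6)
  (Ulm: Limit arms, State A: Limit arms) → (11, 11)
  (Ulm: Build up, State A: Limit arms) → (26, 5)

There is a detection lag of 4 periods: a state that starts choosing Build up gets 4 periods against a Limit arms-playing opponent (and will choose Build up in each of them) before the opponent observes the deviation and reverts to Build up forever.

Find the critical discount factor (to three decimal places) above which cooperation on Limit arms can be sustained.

0.931

A deviator earns 26 for 4 periods, then 6 forever; cooperating earns 11 forever. Multiplying the IC by (1−ρ):
11 ≥ 26(1−ρ^4) + 6ρ^4, so 20·ρ^4 ≥ 15 and ρ^4 ≥ 3/4.
ρ ≥ (3/4)^(1/4) ≈ 0.931.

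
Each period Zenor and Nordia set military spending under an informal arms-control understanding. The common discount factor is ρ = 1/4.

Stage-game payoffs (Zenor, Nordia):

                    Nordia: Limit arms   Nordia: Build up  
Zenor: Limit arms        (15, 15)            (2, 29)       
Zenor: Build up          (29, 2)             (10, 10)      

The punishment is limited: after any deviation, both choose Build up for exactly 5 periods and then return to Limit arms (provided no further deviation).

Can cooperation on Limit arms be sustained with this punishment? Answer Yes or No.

IC: ρ+…+ρ^5 ≥ (29−15)/(15−10) = 14/5.
At ρ = 1/4: partial sum = 0.3330 < 2.8000. Cooperation not sustainable.

No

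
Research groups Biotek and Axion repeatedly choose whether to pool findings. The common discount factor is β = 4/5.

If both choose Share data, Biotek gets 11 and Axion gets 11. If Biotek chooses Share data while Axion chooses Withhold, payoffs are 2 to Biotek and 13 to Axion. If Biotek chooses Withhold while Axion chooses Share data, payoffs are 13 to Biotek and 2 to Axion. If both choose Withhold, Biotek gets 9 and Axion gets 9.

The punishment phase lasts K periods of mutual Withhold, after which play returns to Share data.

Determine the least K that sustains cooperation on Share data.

IC: β(1−β^K)/(1−β) ≥ (13−11)/(11−9) = 1.
With β = 4/5: need 1 − β^K ≥ 1·(1−4/5)/(4/5), i.e. β^K ≤ 0.7500.
Since (4/5)^1 = 0.8000 and (4/5)^2 = 0.6400, the smallest such K is 2.

2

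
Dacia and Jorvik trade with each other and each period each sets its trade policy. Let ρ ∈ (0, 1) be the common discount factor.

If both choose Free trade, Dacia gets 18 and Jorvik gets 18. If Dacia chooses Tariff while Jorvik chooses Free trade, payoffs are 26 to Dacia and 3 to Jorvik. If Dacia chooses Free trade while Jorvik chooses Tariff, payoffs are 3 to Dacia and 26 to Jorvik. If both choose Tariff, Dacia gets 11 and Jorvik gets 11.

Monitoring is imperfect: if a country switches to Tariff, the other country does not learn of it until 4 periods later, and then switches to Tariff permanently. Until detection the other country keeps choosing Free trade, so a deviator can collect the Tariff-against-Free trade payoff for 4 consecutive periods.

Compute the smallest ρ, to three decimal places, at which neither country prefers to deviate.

0.855

The best deviation is to choose Tariff for all 4 undetected periods, earning 26 each, then 11 forever once detected.
Deviation value: 26(1−ρ^4)/(1−ρ) + 11ρ^4/(1−ρ); cooperation value: 18/(1−ρ).
IC: 18 ≥ 26(1−ρ^4) + 11ρ^4 = 26 − 15ρ^4.
So ρ^4 ≥ 8/15, giving ρ ≥ (8/15)^(1/4) ≈ 0.855.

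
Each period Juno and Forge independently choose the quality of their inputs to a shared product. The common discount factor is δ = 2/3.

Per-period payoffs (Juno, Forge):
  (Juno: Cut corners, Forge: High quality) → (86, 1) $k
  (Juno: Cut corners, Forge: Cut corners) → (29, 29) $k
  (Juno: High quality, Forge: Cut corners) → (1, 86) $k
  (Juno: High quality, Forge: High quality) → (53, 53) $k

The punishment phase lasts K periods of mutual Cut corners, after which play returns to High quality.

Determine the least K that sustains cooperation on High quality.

3

No profitable deviation requires (53−29)(δ+…+δ^K) ≥ 86−53, i.e. δ+…+δ^K ≥ 11/8 ≈ 1.3750.
With δ = 2/3, the partial sums are K=1: 0.6667, K=2: 1.1111, K=3: 1.4074.
K = 3 is the first length at which the sum reaches 1.3750.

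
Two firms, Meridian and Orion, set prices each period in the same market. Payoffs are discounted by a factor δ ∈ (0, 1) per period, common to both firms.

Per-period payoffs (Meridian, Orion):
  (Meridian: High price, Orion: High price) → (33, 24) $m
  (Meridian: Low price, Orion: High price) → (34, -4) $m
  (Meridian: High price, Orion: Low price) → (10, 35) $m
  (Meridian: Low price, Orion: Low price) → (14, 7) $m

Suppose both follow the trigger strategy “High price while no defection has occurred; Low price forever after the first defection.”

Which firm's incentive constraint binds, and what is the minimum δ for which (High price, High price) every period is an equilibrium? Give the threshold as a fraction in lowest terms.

Meridian: cooperation gives 33 each period; deviation gives 34 once then 14 forever.
  33/(1−δ) ≥ 34 + 14δ/(1−δ) ⇒ δ ≥ 1/20.
Orion: cooperation gives 24 each period; deviation gives 35 once then 7 forever.
  δ ≥ 11/28.
Both must hold, so the binding constraint is Orion's: δ ≥ 11/28.

Orion; δ ≥ 11/28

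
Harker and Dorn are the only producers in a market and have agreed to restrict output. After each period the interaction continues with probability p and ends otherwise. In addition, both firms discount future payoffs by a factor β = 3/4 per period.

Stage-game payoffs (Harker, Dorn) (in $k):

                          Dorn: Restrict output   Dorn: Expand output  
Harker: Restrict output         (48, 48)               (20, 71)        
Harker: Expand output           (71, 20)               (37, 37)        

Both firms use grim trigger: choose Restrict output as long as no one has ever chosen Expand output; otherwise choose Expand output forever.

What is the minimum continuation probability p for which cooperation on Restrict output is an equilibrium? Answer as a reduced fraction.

With continuation probability p and discount β, the effective per-period discount factor is βp.
Grim-trigger IC: βp ≥ (71−48)/(71−37) = 23/34.
So p ≥ (23/34)/(3/4) = 46/51.

46/51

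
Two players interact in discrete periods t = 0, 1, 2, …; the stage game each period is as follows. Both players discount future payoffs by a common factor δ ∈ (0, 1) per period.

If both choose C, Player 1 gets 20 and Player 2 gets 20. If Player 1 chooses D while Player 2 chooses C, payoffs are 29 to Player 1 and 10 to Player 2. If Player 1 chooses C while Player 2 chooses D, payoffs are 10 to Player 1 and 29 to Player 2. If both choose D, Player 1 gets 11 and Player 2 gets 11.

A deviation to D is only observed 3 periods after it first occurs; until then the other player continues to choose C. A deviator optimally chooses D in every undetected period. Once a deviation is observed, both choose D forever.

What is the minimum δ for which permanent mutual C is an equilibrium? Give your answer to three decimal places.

A deviator earns 29 for 3 periods, then 11 forever; cooperating earns 20 forever. Multiplying the IC by (1−δ):
20 ≥ 29(1−δ^3) + 11δ^3, so 18·δ^3 ≥ 9 and δ^3 ≥ 1/2.
δ ≥ (1/2)^(1/3) ≈ 0.794.

0.794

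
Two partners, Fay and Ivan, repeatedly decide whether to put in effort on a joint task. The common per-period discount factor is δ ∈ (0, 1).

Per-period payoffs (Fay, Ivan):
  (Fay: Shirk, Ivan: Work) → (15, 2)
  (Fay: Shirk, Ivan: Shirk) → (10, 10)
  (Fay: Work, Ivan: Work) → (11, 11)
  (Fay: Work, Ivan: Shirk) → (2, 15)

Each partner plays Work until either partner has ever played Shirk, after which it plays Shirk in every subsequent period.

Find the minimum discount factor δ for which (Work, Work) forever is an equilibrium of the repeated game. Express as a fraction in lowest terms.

Under grim trigger the critical discount factor is (T−C)/(T−P) with T = 15, C = 11, P = 10.
δ* = (15−11)/(15−10) = 4/5.

4/5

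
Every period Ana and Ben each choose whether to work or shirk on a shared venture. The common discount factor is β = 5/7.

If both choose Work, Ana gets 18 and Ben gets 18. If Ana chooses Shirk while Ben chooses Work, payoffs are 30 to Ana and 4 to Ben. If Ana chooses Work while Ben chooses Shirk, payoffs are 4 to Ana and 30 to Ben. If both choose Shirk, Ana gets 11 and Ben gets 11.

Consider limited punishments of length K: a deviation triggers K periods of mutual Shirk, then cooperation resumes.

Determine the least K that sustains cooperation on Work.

IC: β(1−β^K)/(1−β) ≥ (30−18)/(18−11) = 12/7.
With β = 5/7: need 1 − β^K ≥ 12/7·(1−5/7)/(5/7), i.e. β^K ≤ 0.3143.
Since (5/7)^3 = 0.3644 and (5/7)^4 = 0.2603, the smallest such K is 4.

4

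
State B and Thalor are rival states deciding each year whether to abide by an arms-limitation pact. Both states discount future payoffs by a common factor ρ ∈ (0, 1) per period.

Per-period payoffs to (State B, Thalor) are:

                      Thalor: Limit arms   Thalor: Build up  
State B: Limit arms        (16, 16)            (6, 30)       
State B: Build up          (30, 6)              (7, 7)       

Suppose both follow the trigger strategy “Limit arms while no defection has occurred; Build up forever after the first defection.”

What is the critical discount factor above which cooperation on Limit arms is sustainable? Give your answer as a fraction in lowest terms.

14/23

Under grim trigger the critical discount factor is (T−C)/(T−P) with T = 30, C = 16, P = 7.
ρ* = (30−16)/(30−7) = 14/23.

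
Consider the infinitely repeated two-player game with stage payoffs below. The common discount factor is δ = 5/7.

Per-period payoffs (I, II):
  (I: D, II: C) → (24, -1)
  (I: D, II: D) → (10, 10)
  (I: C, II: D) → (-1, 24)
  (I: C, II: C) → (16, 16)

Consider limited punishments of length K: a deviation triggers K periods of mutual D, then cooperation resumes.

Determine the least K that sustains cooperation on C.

Need Σ_{k=1}^{K} δ^k ≥ (24−16)/(16−10) = 1.3333 at δ = 5/7.
At K = 2 the sum is 1.2245 < 1.3333; at K = 3 it is 1.5889 ≥ 1.3333.
So the minimum punishment length is K = 3.

3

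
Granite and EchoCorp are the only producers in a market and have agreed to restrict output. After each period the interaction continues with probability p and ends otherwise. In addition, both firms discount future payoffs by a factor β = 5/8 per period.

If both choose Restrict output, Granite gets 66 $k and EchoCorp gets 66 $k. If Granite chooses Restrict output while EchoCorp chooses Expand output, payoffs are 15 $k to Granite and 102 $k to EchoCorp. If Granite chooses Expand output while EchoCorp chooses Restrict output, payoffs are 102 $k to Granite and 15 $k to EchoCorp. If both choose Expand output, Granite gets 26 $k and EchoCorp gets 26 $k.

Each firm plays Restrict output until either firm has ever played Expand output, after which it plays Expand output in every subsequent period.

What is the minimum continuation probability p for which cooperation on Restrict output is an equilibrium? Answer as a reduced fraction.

72/95

With continuation probability p and discount β, the effective per-period discount factor is βp.
Grim-trigger IC: βp ≥ (102−66)/(102−26) = 9/19.
So p ≥ (9/19)/(5/8) = 72/95.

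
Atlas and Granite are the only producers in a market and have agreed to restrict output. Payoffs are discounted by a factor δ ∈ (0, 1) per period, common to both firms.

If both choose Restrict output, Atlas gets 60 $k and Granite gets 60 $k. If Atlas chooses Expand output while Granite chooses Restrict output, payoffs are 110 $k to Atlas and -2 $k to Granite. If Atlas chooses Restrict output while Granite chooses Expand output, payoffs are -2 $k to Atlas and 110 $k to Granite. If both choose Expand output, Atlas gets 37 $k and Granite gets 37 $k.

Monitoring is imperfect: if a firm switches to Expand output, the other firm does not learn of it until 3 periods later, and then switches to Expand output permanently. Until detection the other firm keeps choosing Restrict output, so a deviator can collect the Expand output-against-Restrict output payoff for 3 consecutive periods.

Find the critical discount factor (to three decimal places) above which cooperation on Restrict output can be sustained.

A deviator earns 110 for 3 periods, then 37 forever; cooperating earns 60 forever. Multiplying the IC by (1−δ):
60 ≥ 110(1−δ^3) + 37δ^3, so 73·δ^3 ≥ 50 and δ^3 ≥ 50/73.
δ ≥ (50/73)^(1/3) ≈ 0.881.

0.881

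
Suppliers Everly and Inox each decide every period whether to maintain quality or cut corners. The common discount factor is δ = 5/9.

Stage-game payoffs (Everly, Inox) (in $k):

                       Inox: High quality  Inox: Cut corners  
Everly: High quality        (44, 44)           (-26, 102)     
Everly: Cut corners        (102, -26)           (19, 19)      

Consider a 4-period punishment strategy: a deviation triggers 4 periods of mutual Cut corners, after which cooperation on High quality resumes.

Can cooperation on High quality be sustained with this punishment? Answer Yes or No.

IC: δ+…+δ^4 ≥ (102−44)/(44−19) = 58/25.
At δ = 5/9: partial sum = 1.1309 < 2.3200. Cooperation not sustainable.

No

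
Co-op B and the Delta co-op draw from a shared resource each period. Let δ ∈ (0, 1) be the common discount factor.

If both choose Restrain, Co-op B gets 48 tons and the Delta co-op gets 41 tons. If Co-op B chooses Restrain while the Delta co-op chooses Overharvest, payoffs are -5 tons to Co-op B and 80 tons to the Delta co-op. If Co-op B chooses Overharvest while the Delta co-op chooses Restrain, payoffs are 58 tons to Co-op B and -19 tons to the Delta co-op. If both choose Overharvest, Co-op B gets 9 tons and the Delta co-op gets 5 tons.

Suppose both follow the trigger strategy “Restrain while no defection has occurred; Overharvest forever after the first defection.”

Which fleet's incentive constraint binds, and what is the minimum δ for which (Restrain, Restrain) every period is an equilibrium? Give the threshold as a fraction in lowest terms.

the Delta co-op; δ ≥ 13/25

Co-op B: cooperation gives 48 each period; deviation gives 58 once then 9 forever.
  48/(1−δ) ≥ 58 + 9δ/(1−δ) ⇒ δ ≥ 10/49.
the Delta co-op: cooperation gives 41 each period; deviation gives 80 once then 5 forever.
  δ ≥ 39/75 = 13/25.
Both must hold, so the binding constraint is the Delta co-op's: δ ≥ 13/25.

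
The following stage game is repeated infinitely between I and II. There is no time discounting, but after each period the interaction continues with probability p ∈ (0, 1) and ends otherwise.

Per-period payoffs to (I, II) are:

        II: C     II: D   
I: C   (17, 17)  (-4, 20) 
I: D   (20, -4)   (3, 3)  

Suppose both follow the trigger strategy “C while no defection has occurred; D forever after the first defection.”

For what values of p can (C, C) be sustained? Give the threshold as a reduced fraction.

With no time discounting, the continuation probability p plays the role of the discount factor.
Grim-trigger IC: 17/(1−p) ≥ 20 + 3p/(1−p) ⇒ p ≥ (20−17)/(20−3) = 3/17.

3/17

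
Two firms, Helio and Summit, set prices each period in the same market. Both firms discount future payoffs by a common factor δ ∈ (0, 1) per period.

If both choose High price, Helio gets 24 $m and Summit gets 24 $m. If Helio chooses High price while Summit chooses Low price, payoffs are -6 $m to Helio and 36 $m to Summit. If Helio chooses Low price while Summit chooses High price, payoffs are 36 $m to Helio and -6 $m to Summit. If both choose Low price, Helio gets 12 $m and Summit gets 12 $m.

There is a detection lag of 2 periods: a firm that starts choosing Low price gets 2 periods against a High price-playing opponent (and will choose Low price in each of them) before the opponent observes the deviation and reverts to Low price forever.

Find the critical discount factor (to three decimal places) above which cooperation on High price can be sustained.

A deviator earns 36 for 2 periods, then 12 forever; cooperating earns 24 forever. Multiplying the IC by (1−δ):
24 ≥ 36(1−δ^2) + 12δ^2, so 24·δ^2 ≥ 12 and δ^2 ≥ 1/2.
δ ≥ (1/2)^(1/2) ≈ 0.707.

0.707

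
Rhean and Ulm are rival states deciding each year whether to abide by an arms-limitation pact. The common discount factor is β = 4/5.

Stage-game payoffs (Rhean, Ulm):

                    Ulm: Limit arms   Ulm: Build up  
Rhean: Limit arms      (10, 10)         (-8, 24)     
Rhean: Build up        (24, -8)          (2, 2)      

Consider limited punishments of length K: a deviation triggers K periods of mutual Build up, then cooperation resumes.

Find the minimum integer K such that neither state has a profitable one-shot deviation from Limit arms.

IC: β(1−β^K)/(1−β) ≥ (24−10)/(10−2) = 7/4.
With β = 4/5: need 1 − β^K ≥ 7/4·(1−4/5)/(4/5), i.e. β^K ≤ 0.5625.
Since (4/5)^2 = 0.6400 and (4/5)^3 = 0.5120, the smallest such K is 3.

3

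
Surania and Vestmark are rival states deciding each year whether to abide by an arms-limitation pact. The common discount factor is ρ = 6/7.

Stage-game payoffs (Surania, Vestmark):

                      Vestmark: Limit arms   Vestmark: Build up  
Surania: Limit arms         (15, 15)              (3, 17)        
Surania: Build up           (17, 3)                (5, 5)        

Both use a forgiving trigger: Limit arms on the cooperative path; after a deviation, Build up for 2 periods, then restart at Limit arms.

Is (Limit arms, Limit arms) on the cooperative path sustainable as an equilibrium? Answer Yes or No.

Comparing payoff streams over the 3 periods until play realigns: cooperate → 15(1+ρ+…+ρ^2); deviate → 17 + 5(ρ+…+ρ^2).
Cooperation is sustained iff (15−5)(ρ+…+ρ^2) ≥ 17−15.
ρ+…+ρ^2 = 6/7·(1−(6/7)^2)/(1−6/7) = 1.5918, and (17−15)/(15−5) = 0.2000.
1.5918 ≥ 0.2000, so cooperation is sustainable.

Yes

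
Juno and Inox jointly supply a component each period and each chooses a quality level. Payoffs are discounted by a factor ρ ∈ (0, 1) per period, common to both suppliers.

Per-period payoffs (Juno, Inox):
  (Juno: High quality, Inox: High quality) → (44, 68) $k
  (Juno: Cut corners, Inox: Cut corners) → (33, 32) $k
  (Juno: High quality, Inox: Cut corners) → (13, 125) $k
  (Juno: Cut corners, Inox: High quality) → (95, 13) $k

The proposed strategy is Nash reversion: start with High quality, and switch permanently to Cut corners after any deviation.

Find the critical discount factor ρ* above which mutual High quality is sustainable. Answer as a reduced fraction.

Juno's threshold: (95−44)/(95−33) = 51/62.
Inox's threshold: (125−68)/(125−32) = 19/31.
51/62 > 19/31, so Juno binds and ρ* = 51/62.

51/62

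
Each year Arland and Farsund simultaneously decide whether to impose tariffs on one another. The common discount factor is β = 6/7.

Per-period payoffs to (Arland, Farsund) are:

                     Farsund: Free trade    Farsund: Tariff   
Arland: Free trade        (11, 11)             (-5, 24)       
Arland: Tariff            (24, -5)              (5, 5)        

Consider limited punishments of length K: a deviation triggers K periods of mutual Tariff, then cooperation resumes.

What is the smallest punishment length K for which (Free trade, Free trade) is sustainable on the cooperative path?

3

IC: β(1−β^K)/(1−β) ≥ (24−11)/(11−5) = 13/6.
With β = 6/7: need 1 − β^K ≥ 13/6·(1−6/7)/(6/7), i.e. β^K ≤ 0.6389.
Since (6/7)^2 = 0.7347 and (6/7)^3 = 0.6297, the smallest such K is 3.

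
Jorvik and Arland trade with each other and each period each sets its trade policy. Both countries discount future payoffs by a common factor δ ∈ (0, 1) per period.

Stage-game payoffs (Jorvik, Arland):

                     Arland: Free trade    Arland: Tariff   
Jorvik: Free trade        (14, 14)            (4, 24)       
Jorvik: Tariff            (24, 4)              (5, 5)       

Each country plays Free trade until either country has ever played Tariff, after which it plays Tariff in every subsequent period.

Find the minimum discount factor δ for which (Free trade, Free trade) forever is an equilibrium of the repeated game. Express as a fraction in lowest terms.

14/(1−δ) ≥ 24 + 5δ/(1−δ)
14 ≥ 24 − 19δ
δ ≥ 10/19.

10/19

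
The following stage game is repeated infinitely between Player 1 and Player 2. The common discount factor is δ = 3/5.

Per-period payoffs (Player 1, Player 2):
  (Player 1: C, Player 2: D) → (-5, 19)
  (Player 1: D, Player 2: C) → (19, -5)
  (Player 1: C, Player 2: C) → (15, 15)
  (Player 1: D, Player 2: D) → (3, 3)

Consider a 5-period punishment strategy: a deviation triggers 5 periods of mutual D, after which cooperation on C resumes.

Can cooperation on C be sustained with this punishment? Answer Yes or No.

A one-shot deviation gives 19 now, then 3 for 5 periods, then back to 15.
Gain from deviating: (19−15) today; loss: (15−3) in each of the next 5 periods.
No-deviation condition: (15−3)(δ+…+δ^5) ≥ 19−15, i.e. δ+…+δ^5 ≥ 1/3.
At δ = 3/5: δ+…+δ^5 = 1.3834 ≥ 0.3333.
So cooperation is sustainable.

Yes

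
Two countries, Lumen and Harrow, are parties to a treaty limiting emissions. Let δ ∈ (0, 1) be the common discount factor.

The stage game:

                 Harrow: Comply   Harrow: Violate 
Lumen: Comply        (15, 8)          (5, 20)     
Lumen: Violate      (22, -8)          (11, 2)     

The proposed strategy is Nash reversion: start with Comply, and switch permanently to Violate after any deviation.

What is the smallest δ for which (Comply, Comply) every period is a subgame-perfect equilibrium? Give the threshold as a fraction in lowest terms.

Lumen's threshold: (22−15)/(22−11) = 7/11.
Harrow's threshold: (20−8)/(20−2) = 2/3.
7/11 < 2/3, so Harrow binds and δ* = 2/3.

2/3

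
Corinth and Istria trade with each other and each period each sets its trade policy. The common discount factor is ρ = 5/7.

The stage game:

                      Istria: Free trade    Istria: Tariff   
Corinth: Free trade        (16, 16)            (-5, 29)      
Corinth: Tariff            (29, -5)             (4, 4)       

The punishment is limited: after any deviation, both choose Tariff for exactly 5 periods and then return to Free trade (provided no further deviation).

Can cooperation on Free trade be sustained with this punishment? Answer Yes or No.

Yes

Comparing payoff streams over the 6 periods until play realigns: cooperate → 16(1+ρ+…+ρ^5); deviate → 29 + 4(ρ+…+ρ^5).
Cooperation is sustained iff (16−4)(ρ+…+ρ^5) ≥ 29−16.
ρ+…+ρ^5 = 5/7·(1−(5/7)^5)/(1−5/7) = 2.0352, and (29−16)/(16−4) = 1.0833.
2.0352 ≥ 1.0833, so cooperation is sustainable.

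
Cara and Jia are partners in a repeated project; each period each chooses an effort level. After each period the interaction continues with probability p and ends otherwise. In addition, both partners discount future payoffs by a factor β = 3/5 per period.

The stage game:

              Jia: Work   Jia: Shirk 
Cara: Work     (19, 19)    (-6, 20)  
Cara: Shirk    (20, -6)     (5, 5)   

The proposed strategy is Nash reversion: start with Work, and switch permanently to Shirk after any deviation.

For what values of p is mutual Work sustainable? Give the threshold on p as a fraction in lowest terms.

1/9

With continuation probability p and discount β, the effective per-period discount factor is βp.
Grim-trigger IC: βp ≥ (20−19)/(20−5) = 1/15.
So p ≥ (1/15)/(3/5) = 1/9.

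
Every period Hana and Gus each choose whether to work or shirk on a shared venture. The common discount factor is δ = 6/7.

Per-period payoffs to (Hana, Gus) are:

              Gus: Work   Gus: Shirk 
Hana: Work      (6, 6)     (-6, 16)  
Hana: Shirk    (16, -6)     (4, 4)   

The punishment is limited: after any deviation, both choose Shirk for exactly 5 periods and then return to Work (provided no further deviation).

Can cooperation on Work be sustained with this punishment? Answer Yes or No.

A one-shot deviation gives 16 now, then 4 for 5 periods, then back to 6.
Gain from deviating: (16−6) today; loss: (6−4) in each of the next 5 periods.
No-deviation condition: (6−4)(δ+…+δ^5) ≥ 16−6, i.e. δ+…+δ^5 ≥ 5.
At δ = 6/7: δ+…+δ^5 = 3.2240 < 5.0000.
So cooperation is not sustainable.

No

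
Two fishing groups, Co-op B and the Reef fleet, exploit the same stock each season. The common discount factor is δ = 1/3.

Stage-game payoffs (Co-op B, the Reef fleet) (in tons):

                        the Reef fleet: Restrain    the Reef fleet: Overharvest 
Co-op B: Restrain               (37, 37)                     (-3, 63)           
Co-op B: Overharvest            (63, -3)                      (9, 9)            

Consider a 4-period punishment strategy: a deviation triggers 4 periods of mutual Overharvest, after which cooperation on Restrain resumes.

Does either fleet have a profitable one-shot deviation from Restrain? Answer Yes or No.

Yes

A one-shot deviation gives 63 now, then 9 for 4 periods, then back to 37.
Gain from deviating: (63−37) today; loss: (37−9) in each of the next 4 periods.
No-deviation condition: (37−9)(δ+…+δ^4) ≥ 63−37, i.e. δ+…+δ^4 ≥ 13/14.
At δ = 1/3: δ+…+δ^4 = 0.4938 < 0.9286.
So cooperation is not sustainable.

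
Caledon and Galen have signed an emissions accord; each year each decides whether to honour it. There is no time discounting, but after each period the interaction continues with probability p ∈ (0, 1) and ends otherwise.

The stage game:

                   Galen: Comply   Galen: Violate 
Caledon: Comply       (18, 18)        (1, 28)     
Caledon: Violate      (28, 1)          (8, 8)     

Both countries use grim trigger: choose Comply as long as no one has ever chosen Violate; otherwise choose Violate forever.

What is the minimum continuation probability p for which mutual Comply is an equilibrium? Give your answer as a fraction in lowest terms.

1/2

Expected cooperation value is 18 + p·18 + p²·18 + … = 18/(1−p); deviation gives 28 + p·8/(1−p).
18 ≥ 28(1−p) + 8p ⇒ 20p ≥ 10 ⇒ p ≥ 10/20 = 1/2.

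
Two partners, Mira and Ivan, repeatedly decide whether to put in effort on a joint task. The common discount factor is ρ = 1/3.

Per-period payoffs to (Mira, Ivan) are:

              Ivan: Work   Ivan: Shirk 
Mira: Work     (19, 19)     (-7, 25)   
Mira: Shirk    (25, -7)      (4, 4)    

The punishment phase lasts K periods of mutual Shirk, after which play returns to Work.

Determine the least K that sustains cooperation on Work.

IC: ρ(1−ρ^K)/(1−ρ) ≥ (25−19)/(19−4) = 2/5.
With ρ = 1/3: need 1 − ρ^K ≥ 2/5·(1−1/3)/(1/3), i.e. ρ^K ≤ 0.2000.
Since (1/3)^1 = 0.3333 and (1/3)^2 = 0.1111, the smallest such K is 2.

2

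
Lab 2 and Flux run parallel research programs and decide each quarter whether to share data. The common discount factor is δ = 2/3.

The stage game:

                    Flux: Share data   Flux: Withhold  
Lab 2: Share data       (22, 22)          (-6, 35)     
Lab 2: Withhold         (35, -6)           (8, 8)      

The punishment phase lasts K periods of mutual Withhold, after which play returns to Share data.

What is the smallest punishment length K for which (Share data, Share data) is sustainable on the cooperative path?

No profitable deviation requires (22−8)(δ+…+δ^K) ≥ 35−22, i.e. δ+…+δ^K ≥ 13/14 ≈ 0.9286.
With δ = 2/3, the partial sums are K=1: 0.6667, K=2: 1.1111.
K = 2 is the first length at which the sum reaches 0.9286.

2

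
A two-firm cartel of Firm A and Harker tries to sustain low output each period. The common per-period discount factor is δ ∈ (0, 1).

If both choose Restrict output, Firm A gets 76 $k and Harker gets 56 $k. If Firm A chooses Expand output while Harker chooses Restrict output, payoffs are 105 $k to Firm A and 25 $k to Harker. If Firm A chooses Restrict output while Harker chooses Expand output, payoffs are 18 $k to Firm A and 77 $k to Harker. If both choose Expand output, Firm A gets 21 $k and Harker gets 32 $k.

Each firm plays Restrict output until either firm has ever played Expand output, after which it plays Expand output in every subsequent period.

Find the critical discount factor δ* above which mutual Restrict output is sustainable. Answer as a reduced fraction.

7/15

Firm A: cooperation gives 76 each period; deviation gives 105 once then 21 forever.
  76/(1−δ) ≥ 105 + 21δ/(1−δ) ⇒ δ ≥ 29/84.
Harker: cooperation gives 56 each period; deviation gives 77 once then 32 forever.
  δ ≥ 21/45 = 7/15.
Both must hold, so the binding constraint is Harker's: δ ≥ 7/15.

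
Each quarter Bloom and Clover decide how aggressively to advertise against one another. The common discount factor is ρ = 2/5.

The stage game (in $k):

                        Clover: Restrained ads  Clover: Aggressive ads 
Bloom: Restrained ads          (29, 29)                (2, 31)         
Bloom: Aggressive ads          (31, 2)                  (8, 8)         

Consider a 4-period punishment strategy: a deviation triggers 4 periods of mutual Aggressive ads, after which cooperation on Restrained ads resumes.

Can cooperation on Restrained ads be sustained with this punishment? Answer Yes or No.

Comparing payoff streams over the 5 periods until play realigns: cooperate → 29(1+ρ+…+ρ^4); deviate → 31 + 8(ρ+…+ρ^4).
Cooperation is sustained iff (29−8)(ρ+…+ρ^4) ≥ 31−29.
ρ+…+ρ^4 = 2/5·(1−(2/5)^4)/(1−2/5) = 0.6496, and (31−29)/(29−8) = 0.0952.
0.6496 ≥ 0.0952, so cooperation is sustainable.

Yes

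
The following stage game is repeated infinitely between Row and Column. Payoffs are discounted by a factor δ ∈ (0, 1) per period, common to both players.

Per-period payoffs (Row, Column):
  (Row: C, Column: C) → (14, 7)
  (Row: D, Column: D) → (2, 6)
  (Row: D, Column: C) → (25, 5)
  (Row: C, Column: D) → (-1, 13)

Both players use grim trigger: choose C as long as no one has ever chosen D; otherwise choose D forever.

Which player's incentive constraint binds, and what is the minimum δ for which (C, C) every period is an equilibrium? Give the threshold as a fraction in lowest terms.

Column; δ ≥ 6/7

Row's threshold: (25−14)/(25−2) = 11/23.
Column's threshold: (13−7)/(13−6) = 6/7.
11/23 < 6/7, so Column binds and δ* = 6/7.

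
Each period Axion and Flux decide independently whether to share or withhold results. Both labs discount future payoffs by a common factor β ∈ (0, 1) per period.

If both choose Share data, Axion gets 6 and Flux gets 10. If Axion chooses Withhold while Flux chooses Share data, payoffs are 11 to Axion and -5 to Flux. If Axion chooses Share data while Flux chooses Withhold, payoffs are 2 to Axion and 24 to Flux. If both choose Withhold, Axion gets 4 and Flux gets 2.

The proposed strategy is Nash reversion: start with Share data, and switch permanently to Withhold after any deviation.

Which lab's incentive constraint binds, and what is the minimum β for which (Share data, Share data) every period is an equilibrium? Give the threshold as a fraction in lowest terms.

Axion; β ≥ 5/7

Axion: cooperation gives 6 each period; deviation gives 11 once then 4 forever.
  6/(1−β) ≥ 11 + 4β/(1−β) ⇒ β ≥ 5/7.
Flux: cooperation gives 10 each period; deviation gives 24 once then 2 forever.
  β ≥ 14/22 = 7/11.
Both must hold, so the binding constraint is Axion's: β ≥ 5/7.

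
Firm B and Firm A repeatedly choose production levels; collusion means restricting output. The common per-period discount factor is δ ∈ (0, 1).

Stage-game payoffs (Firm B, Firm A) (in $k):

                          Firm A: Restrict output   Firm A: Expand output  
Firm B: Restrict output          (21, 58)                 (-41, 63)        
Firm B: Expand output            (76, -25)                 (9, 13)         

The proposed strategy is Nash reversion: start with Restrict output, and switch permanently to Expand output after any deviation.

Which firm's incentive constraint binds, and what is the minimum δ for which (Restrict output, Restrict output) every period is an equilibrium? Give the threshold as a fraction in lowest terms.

For Firm B: deviation gain 76−21 = 55, per-period punishment loss 21−9 = 12. IC gives δ ≥ 55/67.
For Firm A: gain 5, loss 45 per period, so δ ≥ 5/50 = 1/10.
The tighter constraint is Firm B's, so cooperation needs δ ≥ 55/67.

Firm B; δ ≥ 55/67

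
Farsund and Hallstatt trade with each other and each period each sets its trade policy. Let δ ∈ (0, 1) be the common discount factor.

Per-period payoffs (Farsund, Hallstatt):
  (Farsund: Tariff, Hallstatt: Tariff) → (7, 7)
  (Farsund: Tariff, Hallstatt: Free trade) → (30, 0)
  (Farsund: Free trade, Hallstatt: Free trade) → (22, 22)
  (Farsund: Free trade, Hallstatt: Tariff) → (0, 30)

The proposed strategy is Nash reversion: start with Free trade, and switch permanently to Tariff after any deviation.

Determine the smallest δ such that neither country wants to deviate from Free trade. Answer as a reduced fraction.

8/23

Under grim trigger the critical discount factor is (T−C)/(T−P) with T = 30, C = 22, P = 7.
δ* = (30−22)/(30−7) = 8/23.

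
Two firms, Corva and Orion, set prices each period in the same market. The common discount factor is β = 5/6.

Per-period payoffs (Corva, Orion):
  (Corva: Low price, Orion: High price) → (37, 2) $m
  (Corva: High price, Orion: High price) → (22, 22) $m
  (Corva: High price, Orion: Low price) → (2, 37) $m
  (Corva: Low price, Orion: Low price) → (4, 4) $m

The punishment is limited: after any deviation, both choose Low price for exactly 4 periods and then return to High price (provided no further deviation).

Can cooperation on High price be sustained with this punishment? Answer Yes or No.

Yes

Comparing payoff streams over the 5 periods until play realigns: cooperate → 22(1+β+…+β^4); deviate → 37 + 4(β+…+β^4).
Cooperation is sustained iff (22−4)(β+…+β^4) ≥ 37−22.
β+…+β^4 = 5/6·(1−(5/6)^4)/(1−5/6) = 2.5887, and (37−22)/(22−4) = 0.8333.
2.5887 ≥ 0.8333, so cooperation is sustainable.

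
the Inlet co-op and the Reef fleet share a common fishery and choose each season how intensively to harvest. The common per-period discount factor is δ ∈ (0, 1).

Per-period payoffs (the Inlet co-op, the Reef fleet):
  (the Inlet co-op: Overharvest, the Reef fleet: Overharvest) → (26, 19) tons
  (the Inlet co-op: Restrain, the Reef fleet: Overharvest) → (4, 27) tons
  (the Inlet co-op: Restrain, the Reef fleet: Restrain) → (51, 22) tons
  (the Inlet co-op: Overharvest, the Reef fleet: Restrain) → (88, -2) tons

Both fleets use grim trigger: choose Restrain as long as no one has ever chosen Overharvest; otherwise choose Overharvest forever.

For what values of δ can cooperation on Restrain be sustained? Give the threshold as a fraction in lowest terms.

the Inlet co-op's threshold: (88−51)/(88−26) = 37/62.
the Reef fleet's threshold: (27−22)/(27−19) = 5/8.
37/62 < 5/8, so the Reef fleet binds and δ* = 5/8.

5/8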